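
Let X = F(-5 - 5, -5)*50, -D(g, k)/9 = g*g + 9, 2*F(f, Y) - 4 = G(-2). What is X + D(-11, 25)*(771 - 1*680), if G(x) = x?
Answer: -106420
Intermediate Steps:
F(f, Y) = 1 (F(f, Y) = 2 + (½)*(-2) = 2 - 1 = 1)
D(g, k) = -81 - 9*g² (D(g, k) = -9*(g*g + 9) = -9*(g² + 9) = -9*(9 + g²) = -81 - 9*g²)
X = 50 (X = 1*50 = 50)
X + D(-11, 25)*(771 - 1*680) = 50 + (-81 - 9*(-11)²)*(771 - 1*680) = 50 + (-81 - 9*121)*(771 - 680) = 50 + (-81 - 1089)*91 = 50 - 1170*91 = 50 - 106470 = -106420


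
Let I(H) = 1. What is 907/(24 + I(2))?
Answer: 907/25 ≈ 36.280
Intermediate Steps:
907/(24 + I(2)) = 907/(24 + 1) = 907/25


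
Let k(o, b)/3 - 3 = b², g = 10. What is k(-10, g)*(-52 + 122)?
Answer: 21630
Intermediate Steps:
k(o, b) = 9 + 3*b²
k(-10, g)*(-52 + 122) = (9 + 3*10²)*(-52 + 122) = (9 + 3*100)*70 = (9 + 300)*70 = 309*70 = 21630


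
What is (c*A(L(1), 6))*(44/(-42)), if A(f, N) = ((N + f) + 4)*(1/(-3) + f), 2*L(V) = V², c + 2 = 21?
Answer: -209/6 ≈ -34.833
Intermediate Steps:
c = 19 (c = -2 + 21 = 19)
L(V) = V²/2
A(f, N) = (-⅓ + f)*(4 + N + f) (A(f, N) = (4 + N + f)*(1*(-⅓) + f) = (4 + N + f)*(-⅓ + f) = (-⅓ + f)*(4 + N + f))
(c*A(L(1), 6))*(44/(-42)) = (19*(-4/3 + ((½)*1²)² - ⅓*6 + 11*((½)*1²)/3 + 6*((½)*1²)))*(44/(-42)) = (19*(-4/3 + ((½)*1)² - 2 + 11*((½)*1)/3 + 6*((½)*1)))*(44*(-1/42)) = (19*(-4/3 + (½)² - 2 + (11/3)*(½) + 6*(½)))*(-22/21) = (19*(-4/3 + ¼ - 2 + 11/6 + 3))*(-22/21) = (19*(7/4))*(-22/21) = (133/4)*(-22/21) = -209/6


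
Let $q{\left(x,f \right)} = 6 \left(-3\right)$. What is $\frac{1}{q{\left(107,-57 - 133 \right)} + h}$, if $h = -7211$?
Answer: $- \frac{1}{7229} \approx -0.00013833$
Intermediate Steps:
$q{\left(x,f \right)} = -18$
$\frac{1}{q{\left(107,-57 - 133 \right)} + h} = \frac{1}{-18 - 7211} = \frac{1}{-7229} = - \frac{1}{7229}$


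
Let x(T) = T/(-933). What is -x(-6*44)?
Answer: -88/311 ≈ -0.28296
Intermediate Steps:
x(T) = -T/933 (x(T) = T*(-1/933) = -T/933)
-x(-6*44) = -(-1)*(-6*44)/933 = -(-1)*(-264)/933 = -1*88/311 = -88/311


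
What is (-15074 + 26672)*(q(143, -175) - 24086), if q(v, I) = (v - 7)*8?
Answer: -266730804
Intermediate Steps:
q(v, I) = -56 + 8*v (q(v, I) = (-7 + v)*8 = -56 + 8*v)
(-15074 + 26672)*(q(143, -175) - 24086) = (-15074 + 26672)*((-56 + 8*143) - 24086) = 11598*((-56 + 1144) - 24086) = 11598*(1088 - 24086) = 11598*(-22998) = -266730804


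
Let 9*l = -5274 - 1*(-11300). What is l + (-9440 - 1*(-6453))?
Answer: -20857/9 ≈ -2317.4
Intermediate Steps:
l = 6026/9 (l = (-5274 - 1*(-11300))/9 = (-5274 + 11300)/9 = (1/9)*6026 = 6026/9 ≈ 669.56)
l + (-9440 - 1*(-6453)) = 6026/9 + (-9440 - 1*(-6453)) = 6026/9 + (-9440 + 6453) = 6026/9 - 2987 = -20857/9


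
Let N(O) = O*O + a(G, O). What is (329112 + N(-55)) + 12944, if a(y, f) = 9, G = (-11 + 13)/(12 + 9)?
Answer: 345090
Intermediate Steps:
G = 2/21 ≈ 0.095238
N(O) = 9 + O² (N(O) = O*O + 9 = O² + 9 = 9 + O²)
(329112 + N(-55)) + 12944 = (329112 + (9 + (-55)²)) + 12944 = (329112 + (9 + 3025)) + 12944 = (329112 + 3034) + 12944 = 332146 + 12944 = 345090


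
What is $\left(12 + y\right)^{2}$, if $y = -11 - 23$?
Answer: $484$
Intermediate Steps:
$y = -34$
$\left(12 + y\right)^{2} = \left(12 - 34\right)^{2} = \left(-22\right)^{2} = 484$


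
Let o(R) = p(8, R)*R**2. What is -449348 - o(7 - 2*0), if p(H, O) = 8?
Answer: -449740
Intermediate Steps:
o(R) = 8*R**2
-449348 - o(7 - 2*0) = -449348 - 8*(7 - 2*0)**2 = -449348 - 8*(7 + 0)**2 = -449348 - 8*7**2 = -449348 - 8*49 = -449348 - 1*392 = -449348 - 392 = -449740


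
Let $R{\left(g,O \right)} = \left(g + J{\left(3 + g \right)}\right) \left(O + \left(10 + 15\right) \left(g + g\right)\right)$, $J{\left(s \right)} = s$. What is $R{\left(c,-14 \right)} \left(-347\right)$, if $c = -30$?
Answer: $-29945406$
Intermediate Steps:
$R{\left(g,O \right)} = \left(3 + 2 g\right) \left(O + 50 g\right)$ ($R{\left(g,O \right)} = \left(g + \left(3 + g\right)\right) \left(O + \left(10 + 15\right) \left(g + g\right)\right) = \left(3 + 2 g\right) \left(O + 25 \cdot 2 g\right) = \left(3 + 2 g\right) \left(O + 50 g\right)$)
$R{\left(c,-14 \right)} \left(-347\right) = \left(3 \left(-14\right) + 100 \left(-30\right)^{2} + 150 \left(-30\right) + 2 \left(-14\right) \left(-30\right)\right) \left(-347\right) = \left(-42 + 100 \cdot 900 - 4500 + 840\right) \left(-347\right) = \left(-42 + 90000 - 4500 + 840\right) \left(-347\right) = 86298 \left(-347\right) = -29945406$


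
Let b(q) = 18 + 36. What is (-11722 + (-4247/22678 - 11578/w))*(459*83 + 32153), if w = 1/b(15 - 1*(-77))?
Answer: -507359321652375/11339 ≈ -4.4745e+10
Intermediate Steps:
b(q) = 54
w = 1/54 ≈ 0.018519
(-11722 + (-4247/22678 - 11578/w))*(459*83 + 32153) = (-11722 + (-4247/22678 - 11578/1/54))*(459*83 + 32153) = (-11722 + (-4247*1/22678 - 11578*54))*(38097 + 32153) = (-11722 + (-4247/22678 - 625212))*70250 = (-11722 - 14178561983/22678)*70250 = -14444393499/22678*70250 = -507359321652375/11339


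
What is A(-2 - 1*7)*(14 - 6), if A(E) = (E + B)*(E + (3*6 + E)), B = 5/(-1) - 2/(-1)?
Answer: 0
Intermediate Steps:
B = -3 (B = 5*(-1) - 2*(-1) = -5 + 2 = -3)
A(E) = (-3 + E)*(18 + 2*E) (A(E) = (E - 3)*(E + (3*6 + E)) = (-3 + E)*(E + (18 + E)) = (-3 + E)*(18 + 2*E))
A(-2 - 1*7)*(14 - 6) = (-54 + 2*(-2 - 1*7)² + 12*(-2 - 1*7))*(14 - 6) = (-54 + 2*(-2 - 7)² + 12*(-2 - 7))*8 = (-54 + 2*(-9)² + 12*(-9))*8 = (-54 + 2*81 - 108)*8 = (-54 + 162 - 108)*8 = 0*8 = 0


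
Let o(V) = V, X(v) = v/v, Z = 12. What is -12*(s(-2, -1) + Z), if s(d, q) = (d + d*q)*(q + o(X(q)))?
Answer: -144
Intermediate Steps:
X(v) = 1
s(d, q) = (1 + q)*(d + d*q) (s(d, q) = (d + d*q)*(q + 1) = (d + d*q)*(1 + q) = (1 + q)*(d + d*q))
-12*(s(-2, -1) + Z) = -12*(-2*(1 + (-1)² + 2*(-1)) + 12) = -12*(-2*(1 + 1 - 2) + 12) = -12*(-2*0 + 12) = -12*(0 + 12) = -12*12 = -144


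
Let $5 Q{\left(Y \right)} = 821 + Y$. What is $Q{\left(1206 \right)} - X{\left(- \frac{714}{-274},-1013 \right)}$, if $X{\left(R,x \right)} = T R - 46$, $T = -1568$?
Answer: $\frac{3108089}{685} \approx 4537.4$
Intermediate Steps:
$Q{\left(Y \right)} = \frac{821}{5} + \frac{Y}{5}$ ($Q{\left(Y \right)} = \frac{821 + Y}{5} = \frac{821}{5} + \frac{Y}{5}$)
$X{\left(R,x \right)} = -46 - 1568 R$ ($X{\left(R,x \right)} = - 1568 R - 46 = -46 - 1568 R$)
$Q{\left(1206 \right)} - X{\left(- \frac{714}{-274},-1013 \right)} = \left(\frac{821}{5} + \frac{1}{5} \cdot 1206\right) - \left(-46 - 1568 \left(- \frac{714}{-274}\right)\right) = \left(\frac{821}{5} + \frac{1206}{5}\right) - \left(-46 - 1568 \left(\left(-714\right) \left(- \frac{1}{274}\right)\right)\right) = \frac{2027}{5} - \left(-46 - \frac{559776}{137}\right) = \frac{2027}{5} - - \frac{566078}{137} = \frac{2027}{5} + \frac{566078}{137} = \frac{3108089}{685}$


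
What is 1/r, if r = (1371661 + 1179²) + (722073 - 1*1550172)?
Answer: 1/1933603 ≈ 5.1717e-7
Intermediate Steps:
r = 1933603 (r = (1371661 + 1390041) + (722073 - 1550172) = 2761702 - 828099 = 1933603)
1/r = 1/1933603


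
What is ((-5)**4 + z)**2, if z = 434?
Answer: 1121481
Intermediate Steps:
((-5)**4 + z)**2 = ((-5)**4 + 434)**2 = (625 + 434)**2 = 1059**2 = 1121481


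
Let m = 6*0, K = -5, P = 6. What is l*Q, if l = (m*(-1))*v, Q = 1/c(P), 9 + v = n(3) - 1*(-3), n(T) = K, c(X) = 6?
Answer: 0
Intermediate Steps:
n(T) = -5
v = -11 (v = -9 + (-5 - 1*(-3)) = -9 + (-5 + 3) = -9 - 2 = -11)
m = 0
Q = 1/6 ≈ 0.16667
l = 0 (l = (0*(-1))*(-11) = 0*(-11) = 0)
l*Q = 0*(1/6) = 0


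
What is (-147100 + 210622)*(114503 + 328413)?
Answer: 28134910152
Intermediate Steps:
(-147100 + 210622)*(114503 + 328413) = 63522*442916 = 28134910152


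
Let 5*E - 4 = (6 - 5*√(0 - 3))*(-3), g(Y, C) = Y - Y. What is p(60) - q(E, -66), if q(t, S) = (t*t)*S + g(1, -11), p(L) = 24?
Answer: -31014/25 - 5544*I*√3/5 ≈ -1240.6 - 1920.5*I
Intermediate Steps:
g(Y, C) = 0
E = -14/5 + 3*I*√3 (E = ⅘ + ((6 - 5*√(0 - 3))*(-3))/5 = ⅘ + ((6 - 5*I*√3)*(-3))/5 = ⅘ + (-18 + 15*I*√3)/5 = ⅘ + (-18/5 + 3*I*√3) = -14/5 + 3*I*√3 ≈ -2.8 + 5.1962*I)
q(t, S) = S*t² (q(t, S) = (t*t)*S + 0 = t²*S + 0 = S*t² + 0 = S*t²)
p(60) - q(E, -66) = 24 - (-66)*(-14/5 + 3*I*√3)² = 24 + 66*(-14/5 + 3*I*√3)²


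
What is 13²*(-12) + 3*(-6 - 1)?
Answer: -2049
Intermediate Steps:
13²*(-12) + 3*(-6 - 1) = 169*(-12) + 3*(-7) = -2028 - 21 = -2049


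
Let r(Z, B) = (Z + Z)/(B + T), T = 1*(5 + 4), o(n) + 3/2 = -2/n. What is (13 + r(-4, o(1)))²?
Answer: 16129/121 ≈ 133.30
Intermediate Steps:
o(n) = -3/2 - 2/n
T = 9 (T = 1*9 = 9)
r(Z, B) = 2*Z/(9 + B) (r(Z, B) = (Z + Z)/(B + 9) = (2*Z)/(9 + B) = 2*Z/(9 + B))
(13 + r(-4, o(1)))² = (13 + 2*(-4)/(9 + (-3/2 - 2/1)))² = (13 + 2*(-4)/(9 + (-3/2 - 2*1)))² = (13 + 2*(-4)/(9 + (-3/2 - 2)))² = (13 + 2*(-4)/(9 - 7/2))² = (13 + 2*(-4)/(11/2))² = (13 + 2*(-4)*(2/11))² = (13 - 16/11)² = (127/11)² = 16129/121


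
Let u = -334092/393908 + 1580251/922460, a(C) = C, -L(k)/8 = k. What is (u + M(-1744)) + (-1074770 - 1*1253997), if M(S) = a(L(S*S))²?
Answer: 53783399298328722677406487/90841093420 ≈ 5.9206e+14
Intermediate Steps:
L(k) = -8*k
u = 78571751147/90841093420 (u = -334092*1/393908 + 1580251*(1/922460) = -83523/98477 + 1580251/922460 = 78571751147/90841093420 ≈ 0.86494)
M(S) = 64*S⁴ (M(S) = (-8*S*S)² = (-8*S²)² = 64*S⁴)
(u + M(-1744)) + (-1074770 - 1*1253997) = (78571751147/90841093420 + 64*(-1744)⁴) + (-1074770 - 1*1253997) = (78571751147/90841093420 + 64*9250941239296) + (-1074770 - 1253997) = (78571751147/90841093420 + 592060239314944) - 2328767 = 53783399509876463277819627/90841093420 - 2328767 = 53783399298328722677406487/90841093420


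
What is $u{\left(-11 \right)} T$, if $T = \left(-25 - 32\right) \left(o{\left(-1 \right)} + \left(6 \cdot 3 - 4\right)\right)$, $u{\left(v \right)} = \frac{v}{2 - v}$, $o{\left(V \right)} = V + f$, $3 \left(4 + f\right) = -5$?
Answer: $\frac{4598}{13} \approx 353.69$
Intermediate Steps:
$f = - \frac{17}{3}$ ($f = -4 + \frac{1}{3} \left(-5\right) = -4 - \frac{5}{3} = - \frac{17}{3} \approx -5.6667$)
$o{\left(V \right)} = - \frac{17}{3} + V$ ($o{\left(V \right)} = V - \frac{17}{3} = - \frac{17}{3} + V$)
$T = -418$ ($T = \left(-25 - 32\right) \left(\left(- \frac{17}{3} - 1\right) + \left(6 \cdot 3 - 4\right)\right) = - 57 \left(- \frac{20}{3} + \left(18 - 4\right)\right) = - 57 \left(- \frac{20}{3} + 14\right) = \left(-57\right) \frac{22}{3} = -418$)
$u{\left(-11 \right)} T = \left(-1\right) \left(-11\right) \frac{1}{-2 - 11} \left(-418\right) = \left(-1\right) \left(-11\right) \frac{1}{-13} \left(-418\right) = \left(-1\right) \left(-11\right) \left(- \frac{1}{13}\right) \left(-418\right) = \left(- \frac{11}{13}\right) \left(-418\right) = \frac{4598}{13}$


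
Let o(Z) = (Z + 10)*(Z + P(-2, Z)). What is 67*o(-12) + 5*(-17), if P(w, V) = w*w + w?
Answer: 1255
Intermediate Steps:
P(w, V) = w + w² (P(w, V) = w² + w = w + w²)
o(Z) = (2 + Z)*(10 + Z) (o(Z) = (Z + 10)*(Z - 2*(1 - 2)) = (10 + Z)*(Z - 2*(-1)) = (10 + Z)*(Z + 2) = (10 + Z)*(2 + Z) = (2 + Z)*(10 + Z))
67*o(-12) + 5*(-17) = 67*(20 + (-12)² + 12*(-12)) + 5*(-17) = 67*(20 + 144 - 144) - 85 = 67*20 - 85 = 1340 - 85 = 1255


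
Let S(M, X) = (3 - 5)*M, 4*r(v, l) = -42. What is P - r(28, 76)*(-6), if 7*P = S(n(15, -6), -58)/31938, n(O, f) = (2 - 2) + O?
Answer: -2347448/37261 ≈ -63.000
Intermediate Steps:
n(O, f) = O (n(O, f) = 0 + O = O)
r(v, l) = -21/2 (r(v, l) = (1/4)*(-42) = -21/2)
S(M, X) = -2*M
P = -5/37261 (P = (-2*15/31938)/7 = (-30*1/31938)/7 = (1/7)*(-5/5323) = -5/37261 ≈ -0.00013419)
P - r(28, 76)*(-6) = -5/37261 - (-21)*(-6)/2 = -5/37261 - 1*63 = -5/37261 - 63 = -2347448/37261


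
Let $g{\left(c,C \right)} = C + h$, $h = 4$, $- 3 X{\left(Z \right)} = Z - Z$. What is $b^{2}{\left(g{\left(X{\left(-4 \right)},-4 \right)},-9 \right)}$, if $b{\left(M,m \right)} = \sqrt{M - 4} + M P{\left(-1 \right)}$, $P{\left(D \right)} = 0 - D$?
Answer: $-4$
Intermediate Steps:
$X{\left(Z \right)} = 0$ ($X{\left(Z \right)} = - \frac{Z - Z}{3} = \left(- \frac{1}{3}\right) 0 = 0$)
$P{\left(D \right)} = - D$
$g{\left(c,C \right)} = 4 + C$ ($g{\left(c,C \right)} = C + 4 = 4 + C$)
$b{\left(M,m \right)} = M + \sqrt{-4 + M}$ ($b{\left(M,m \right)} = \sqrt{M - 4} + M \left(\left(-1\right) \left(-1\right)\right) = \sqrt{-4 + M} + M 1 = \sqrt{-4 + M} + M = M + \sqrt{-4 + M}$)
$b^{2}{\left(g{\left(X{\left(-4 \right)},-4 \right)},-9 \right)} = \left(\left(4 - 4\right) + \sqrt{-4 + \left(4 - 4\right)}\right)^{2} = \left(0 + \sqrt{-4 + 0}\right)^{2} = \left(0 + \sqrt{-4}\right)^{2} = \left(0 + 2 i\right)^{2} = \left(2 i\right)^{2} = -4$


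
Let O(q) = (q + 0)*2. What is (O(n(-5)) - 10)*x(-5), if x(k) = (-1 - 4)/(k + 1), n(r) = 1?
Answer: -10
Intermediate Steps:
O(q) = 2*q (O(q) = q*2 = 2*q)
x(k) = -5/(1 + k)
(O(n(-5)) - 10)*x(-5) = (2*1 - 10)*(-5/(1 - 5)) = (2 - 10)*(-5/(-4)) = -(-40)*(-1)/4 = -8*5/4 = -10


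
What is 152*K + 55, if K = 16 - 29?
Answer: -1921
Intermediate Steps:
K = -13
152*K + 55 = 152*(-13) + 55 = -1976 + 55 = -1921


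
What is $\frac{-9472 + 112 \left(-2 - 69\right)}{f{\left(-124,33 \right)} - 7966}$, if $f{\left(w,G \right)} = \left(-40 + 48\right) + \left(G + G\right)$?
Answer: $\frac{4356}{1973} \approx 2.2078$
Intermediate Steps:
$f{\left(w,G \right)} = 8 + 2 G$
$\frac{-9472 + 112 \left(-2 - 69\right)}{f{\left(-124,33 \right)} - 7966} = \frac{-9472 + 112 \left(-2 - 69\right)}{\left(8 + 2 \cdot 33\right) - 7966} = \frac{-9472 + 112 \left(-71\right)}{\left(8 + 66\right) - 7966} = \frac{-9472 - 7952}{74 - 7966} = - \frac{17424}{-7892} = \left(-17424\right) \left(- \frac{1}{7892}\right) = \frac{4356}{1973}$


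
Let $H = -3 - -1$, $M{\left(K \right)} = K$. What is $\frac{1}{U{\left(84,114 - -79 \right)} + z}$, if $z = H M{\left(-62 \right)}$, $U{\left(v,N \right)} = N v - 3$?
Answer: $\frac{1}{16333} \approx 6.1226 \cdot 10^{-5}$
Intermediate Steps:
$H = -2$ ($H = -3 + 1 = -2$)
$U{\left(v,N \right)} = -3 + N v$
$z = 124$ ($z = \left(-2\right) \left(-62\right) = 124$)
$\frac{1}{U{\left(84,114 - -79 \right)} + z} = \frac{1}{\left(-3 + \left(114 - -79\right) 84\right) + 124} = \frac{1}{\left(-3 + \left(114 + 79\right) 84\right) + 124} = \frac{1}{\left(-3 + 193 \cdot 84\right) + 124} = \frac{1}{\left(-3 + 16212\right) + 124} = \frac{1}{16209 + 124} = \frac{1}{16333}$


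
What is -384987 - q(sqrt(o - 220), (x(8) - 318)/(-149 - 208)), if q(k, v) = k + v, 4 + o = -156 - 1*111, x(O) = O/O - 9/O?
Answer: -1099525417/2856 - I*sqrt(491) ≈ -3.8499e+5 - 22.159*I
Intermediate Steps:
x(O) = 1 - 9/O
o = -271 (o = -4 + (-156 - 1*111) = -4 + (-156 - 111) = -4 - 267 = -271)
-384987 - q(sqrt(o - 220), (x(8) - 318)/(-149 - 208)) = -384987 - (sqrt(-271 - 220) + ((-9 + 8)/8 - 318)/(-149 - 208)) = -384987 - (sqrt(-491) + ((1/8)*(-1) - 318)/(-357)) = -384987 - (I*sqrt(491) + (-1/8 - 318)*(-1/357)) = -384987 - (I*sqrt(491) - 2545/8*(-1/357)) = -384987 - (I*sqrt(491) + 2545/2856) = -384987 - (2545/2856 + I*sqrt(491)) = -384987 + (-2545/2856 - I*sqrt(491)) = -1099525417/2856 - I*sqrt(491)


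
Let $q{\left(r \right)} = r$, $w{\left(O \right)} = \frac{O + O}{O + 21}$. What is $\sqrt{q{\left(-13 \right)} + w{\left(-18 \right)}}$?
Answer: $5 i \approx 5.0 i$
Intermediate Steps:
$w{\left(O \right)} = \frac{2 O}{21 + O}$
$\sqrt{q{\left(-13 \right)} + w{\left(-18 \right)}} = \sqrt{-13 + 2 \left(-18\right) \frac{1}{21 - 18}} = \sqrt{-13 + 2 \left(-18\right) \frac{1}{3}} = \sqrt{-13 - 12} = \sqrt{-25} = 5 i$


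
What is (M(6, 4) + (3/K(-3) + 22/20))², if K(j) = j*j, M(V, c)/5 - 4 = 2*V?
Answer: 5968249/900 ≈ 6631.4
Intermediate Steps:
M(V, c) = 20 + 10*V (M(V, c) = 20 + 5*(2*V) = 20 + 10*V)
K(j) = j²
(M(6, 4) + (3/K(-3) + 22/20))² = ((20 + 10*6) + (3/((-3)²) + 22/20))² = ((20 + 60) + (3/9 + 22*(1/20)))² = (80 + (3*(⅑) + 11/10))² = (80 + (⅓ + 11/10))² = (80 + 43/30)² = (2443/30)² = 5968249/900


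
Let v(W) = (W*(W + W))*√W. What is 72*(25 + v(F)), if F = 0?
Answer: 1800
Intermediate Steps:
v(W) = 2*W^(5/2) (v(W) = (W*(2*W))*√W = (2*W²)*√W = 2*W^(5/2))
72*(25 + v(F)) = 72*(25 + 2*0^(5/2)) = 72*(25 + 2*0) = 72*(25 + 0) = 72*25 = 1800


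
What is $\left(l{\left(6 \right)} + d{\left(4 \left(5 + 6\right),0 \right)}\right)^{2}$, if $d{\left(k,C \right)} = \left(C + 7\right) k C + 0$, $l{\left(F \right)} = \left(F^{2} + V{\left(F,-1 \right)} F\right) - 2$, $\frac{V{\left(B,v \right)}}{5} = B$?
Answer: $45796$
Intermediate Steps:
$V{\left(B,v \right)} = 5 B$
$l{\left(F \right)} = -2 + 6 F^{2}$ ($l{\left(F \right)} = \left(F^{2} + 5 F F\right) - 2 = \left(F^{2} + 5 F^{2}\right) - 2 = 6 F^{2} - 2 = -2 + 6 F^{2}$)
$d{\left(k,C \right)} = C k \left(7 + C\right)$ ($d{\left(k,C \right)} = \left(7 + C\right) k C + 0 = k \left(7 + C\right) C + 0 = C k \left(7 + C\right) + 0 = C k \left(7 + C\right)$)
$\left(l{\left(6 \right)} + d{\left(4 \left(5 + 6\right),0 \right)}\right)^{2} = \left(\left(-2 + 6 \cdot 6^{2}\right) + 0 \cdot 4 \left(5 + 6\right) \left(7 + 0\right)\right)^{2} = \left(\left(-2 + 6 \cdot 36\right) + 0 \cdot 4 \cdot 11 \cdot 7\right)^{2} = \left(\left(-2 + 216\right) + 0 \cdot 44 \cdot 7\right)^{2} = \left(214 + 0\right)^{2} = 214^{2} = 45796$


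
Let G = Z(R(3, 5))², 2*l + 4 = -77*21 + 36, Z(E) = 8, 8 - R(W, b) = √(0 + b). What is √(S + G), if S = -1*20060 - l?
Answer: I*√76814/2 ≈ 138.58*I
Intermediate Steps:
R(W, b) = 8 - √b (R(W, b) = 8 - √(0 + b) = 8 - √b)
l = -1585/2 (l = -2 + (-77*21 + 36)/2 = -2 + (-1617 + 36)/2 = -2 + (½)*(-1581) = -2 - 1581/2 = -1585/2 ≈ -792.50)
S = -38535/2 (S = -1*20060 - 1*(-1585/2) = -20060 + 1585/2 = -38535/2 ≈ -19268.)
G = 64 (G = 8² = 64)
√(S + G) = √(-38535/2 + 64) = √(-38407/2) = I*√76814/2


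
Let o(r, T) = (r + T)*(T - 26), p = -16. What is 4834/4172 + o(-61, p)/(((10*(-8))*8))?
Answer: -1299811/333760 ≈ -3.8944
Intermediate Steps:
o(r, T) = (-26 + T)*(T + r) (o(r, T) = (T + r)*(-26 + T) = (-26 + T)*(T + r))
4834/4172 + o(-61, p)/(((10*(-8))*8)) = 4834/4172 + ((-16)**2 - 26*(-16) - 26*(-61) - 16*(-61))/(((10*(-8))*8)) = 4834*(1/4172) + (256 + 416 + 1586 + 976)/((-80*8)) = 2417/2086 + 3234/(-640) = 2417/2086 + 3234*(-1/640) = 2417/2086 - 1617/320 = -1299811/333760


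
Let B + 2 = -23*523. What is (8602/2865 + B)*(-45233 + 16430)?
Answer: 330852505013/955 ≈ 3.4644e+8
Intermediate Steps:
B = -12031 (B = -2 - 23*523 = -2 - 12029 = -12031)
(8602/2865 + B)*(-45233 + 16430) = (8602/2865 - 12031)*(-45233 + 16430) = (8602*(1/2865) - 12031)*(-28803) = (8602/2865 - 12031)*(-28803) = -34460213/2865*(-28803) = 330852505013/955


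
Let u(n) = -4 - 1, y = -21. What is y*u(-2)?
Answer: 105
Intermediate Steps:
u(n) = -5
y*u(-2) = -21*(-5) = 105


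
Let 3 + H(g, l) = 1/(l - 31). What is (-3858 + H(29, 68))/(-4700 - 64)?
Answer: 35714/44067 ≈ 0.81045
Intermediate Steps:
H(g, l) = -3 + 1/(-31 + l) (H(g, l) = -3 + 1/(l - 31) = -3 + 1/(-31 + l))
(-3858 + H(29, 68))/(-4700 - 64) = (-3858 + (94 - 3*68)/(-31 + 68))/(-4700 - 64) = (-3858 + (94 - 204)/37)/(-4764) = (-3858 + (1/37)*(-110))*(-1/4764) = (-3858 - 110/37)*(-1/4764) = -142856/37*(-1/4764) = 35714/44067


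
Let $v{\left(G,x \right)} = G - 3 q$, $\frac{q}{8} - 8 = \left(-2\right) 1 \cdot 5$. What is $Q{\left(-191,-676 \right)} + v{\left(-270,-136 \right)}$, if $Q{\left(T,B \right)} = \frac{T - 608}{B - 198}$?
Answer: $- \frac{193229}{874} \approx -221.09$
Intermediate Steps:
$Q{\left(T,B \right)} = \frac{-608 + T}{-198 + B}$
$q = -16$ ($q = 64 + 8 \left(-2\right) 1 \cdot 5 = 64 + 8 \left(\left(-2\right) 5\right) = 64 + 8 \left(-10\right) = 64 - 80 = -16$)
$v{\left(G,x \right)} = 48 + G$ ($v{\left(G,x \right)} = G - -48 = G + 48 = 48 + G$)
$Q{\left(-191,-676 \right)} + v{\left(-270,-136 \right)} = \frac{-608 - 191}{-198 - 676} + \left(48 - 270\right) = \frac{1}{-874} \left(-799\right) - 222 = \left(- \frac{1}{874}\right) \left(-799\right) - 222 = \frac{799}{874} - 222 = - \frac{193229}{874}$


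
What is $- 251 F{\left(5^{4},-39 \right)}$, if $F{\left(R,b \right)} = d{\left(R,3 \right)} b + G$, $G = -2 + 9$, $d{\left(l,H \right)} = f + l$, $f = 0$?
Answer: $6116368$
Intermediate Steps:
$d{\left(l,H \right)} = l$ ($d{\left(l,H \right)} = 0 + l = l$)
$G = 7$
$F{\left(R,b \right)} = 7 + R b$ ($F{\left(R,b \right)} = R b + 7 = 7 + R b$)
$- 251 F{\left(5^{4},-39 \right)} = - 251 \left(7 + 5^{4} \left(-39\right)\right) = - 251 \left(7 + 625 \left(-39\right)\right) = - 251 \left(7 - 24375\right) = \left(-251\right) \left(-24368\right) = 6116368$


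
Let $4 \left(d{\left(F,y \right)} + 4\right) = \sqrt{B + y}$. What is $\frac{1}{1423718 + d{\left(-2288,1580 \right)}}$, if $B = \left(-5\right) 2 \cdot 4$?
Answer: $\frac{5694856}{8107846214799} - \frac{2 \sqrt{385}}{8107846214799} \approx 7.0238 \cdot 10^{-7}$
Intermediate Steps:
$B = -40$ ($B = \left(-10\right) 4 = -40$)
$d{\left(F,y \right)} = -4 + \frac{\sqrt{-40 + y}}{4}$
$\frac{1}{1423718 + d{\left(-2288,1580 \right)}} = \frac{1}{1423718 - \left(4 - \frac{\sqrt{-40 + 1580}}{4}\right)} = \frac{1}{1423718 - \left(4 - \frac{\sqrt{1540}}{4}\right)} = \frac{1}{1423718 - \left(4 - \frac{2 \sqrt{385}}{4}\right)} = \frac{1}{1423718 - \left(4 - \frac{\sqrt{385}}{2}\right)} = \frac{1}{1423714 + \frac{\sqrt{385}}{2}}$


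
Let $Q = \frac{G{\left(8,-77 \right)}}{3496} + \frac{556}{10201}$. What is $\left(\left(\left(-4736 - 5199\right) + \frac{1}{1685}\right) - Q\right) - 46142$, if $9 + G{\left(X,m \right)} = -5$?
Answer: $- \frac{1684881025005397}{30045821380} \approx -56077.0$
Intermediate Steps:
$G{\left(X,m \right)} = -14$ ($G{\left(X,m \right)} = -9 - 5 = -14$)
$Q = \frac{900481}{17831348}$ ($Q = - \frac{14}{3496} + \frac{556}{10201} = \left(-14\right) \frac{1}{3496} + 556 \cdot \frac{1}{10201} = - \frac{7}{1748} + \frac{556}{10201} = \frac{900481}{17831348} \approx 0.0505$)
$\left(\left(\left(-4736 - 5199\right) + \frac{1}{1685}\right) - Q\right) - 46142 = \left(\left(\left(-4736 - 5199\right) + \frac{1}{1685}\right) - \frac{900481}{17831348}\right) - 46142 = \left(\left(-9935 + \frac{1}{1685}\right) - \frac{900481}{17831348}\right) - 46142 = \left(- \frac{16740474}{1685} - \frac{900481}{17831348}\right) - 46142 = - \frac{298506734889437}{30045821380} - 46142 = - \frac{1684881025005397}{30045821380}$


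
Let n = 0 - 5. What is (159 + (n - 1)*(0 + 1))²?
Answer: 23409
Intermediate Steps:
n = -5
(159 + (n - 1)*(0 + 1))² = (159 + (-5 - 1)*(0 + 1))² = (159 - 6*1)² = (159 - 6)² = 153² = 23409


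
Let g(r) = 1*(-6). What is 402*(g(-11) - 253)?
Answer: -104118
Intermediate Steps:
g(r) = -6
402*(g(-11) - 253) = 402*(-6 - 253) = 402*(-259) = -104118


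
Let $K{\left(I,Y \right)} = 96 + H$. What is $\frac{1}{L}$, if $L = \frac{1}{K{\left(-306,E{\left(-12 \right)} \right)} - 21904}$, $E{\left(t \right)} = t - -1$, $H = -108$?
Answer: $-21916$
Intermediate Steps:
$E{\left(t \right)} = 1 + t$ ($E{\left(t \right)} = t + 1 = 1 + t$)
$K{\left(I,Y \right)} = -12$ ($K{\left(I,Y \right)} = 96 - 108 = -12$)
$L = - \frac{1}{21916}$ ($L = \frac{1}{-12 - 21904} = \frac{1}{-21916} = - \frac{1}{21916} \approx -4.5629 \cdot 10^{-5}$)
$\frac{1}{L} = \frac{1}{- \frac{1}{21916}} = -21916$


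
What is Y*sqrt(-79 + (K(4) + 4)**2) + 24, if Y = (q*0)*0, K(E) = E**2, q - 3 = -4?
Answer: 24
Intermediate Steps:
q = -1 (q = 3 - 4 = -1)
Y = 0 (Y = -1*0*0 = 0*0 = 0)
Y*sqrt(-79 + (K(4) + 4)**2) + 24 = 0*sqrt(-79 + (4**2 + 4)**2) + 24 = 0*sqrt(-79 + (16 + 4)**2) + 24 = 0*sqrt(-79 + 20**2) + 24 = 0*sqrt(-79 + 400) + 24 = 0*sqrt(321) + 24 = 0 + 24 = 24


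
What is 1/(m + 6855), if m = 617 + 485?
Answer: 1/7957 ≈ 0.00012568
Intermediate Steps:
m = 1102
1/(m + 6855) = 1/(1102 + 6855) = 1/7957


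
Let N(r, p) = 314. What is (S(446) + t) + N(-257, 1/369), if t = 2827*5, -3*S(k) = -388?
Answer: 43735/3 ≈ 14578.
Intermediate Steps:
S(k) = 388/3 (S(k) = -⅓*(-388) = 388/3)
t = 14135
(S(446) + t) + N(-257, 1/369) = (388/3 + 14135) + 314 = 42793/3 + 314 = 43735/3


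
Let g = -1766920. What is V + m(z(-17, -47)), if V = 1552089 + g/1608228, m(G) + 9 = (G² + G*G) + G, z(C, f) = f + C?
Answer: 627292106126/402057 ≈ 1.5602e+6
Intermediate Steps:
z(C, f) = C + f
m(G) = -9 + G + 2*G² (m(G) = -9 + ((G² + G*G) + G) = -9 + ((G² + G²) + G) = -9 + (2*G² + G) = -9 + (G + 2*G²) = -9 + G + 2*G²)
V = 624027805343/402057 (V = 1552089 - 1766920/1608228 = 1552089 - 1766920*1/1608228 = 1552089 - 441730/402057 = 624027805343/402057 ≈ 1.5521e+6)
V + m(z(-17, -47)) = 624027805343/402057 + (-9 + (-17 - 47) + 2*(-17 - 47)²) = 624027805343/402057 + (-9 - 64 + 2*(-64)²) = 624027805343/402057 + (-9 - 64 + 2*4096) = 624027805343/402057 + (-9 - 64 + 8192) = 624027805343/402057 + 8119 = 627292106126/402057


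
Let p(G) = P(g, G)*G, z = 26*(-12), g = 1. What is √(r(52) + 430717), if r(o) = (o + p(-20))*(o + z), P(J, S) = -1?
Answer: √411997 ≈ 641.87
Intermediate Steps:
z = -312
p(G) = -G
r(o) = (-312 + o)*(20 + o) (r(o) = (o - 1*(-20))*(o - 312) = (o + 20)*(-312 + o) = (20 + o)*(-312 + o) = (-312 + o)*(20 + o))
√(r(52) + 430717) = √((-6240 + 52² - 292*52) + 430717) = √((-6240 + 2704 - 15184) + 430717) = √(-18720 + 430717) = √411997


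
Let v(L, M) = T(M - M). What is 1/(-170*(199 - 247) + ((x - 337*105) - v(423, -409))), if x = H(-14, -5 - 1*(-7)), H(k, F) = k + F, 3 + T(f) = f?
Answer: -1/27234 ≈ -3.6719e-5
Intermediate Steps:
T(f) = -3 + f
v(L, M) = -3 (v(L, M) = -3 + (M - M) = -3 + 0 = -3)
H(k, F) = F + k
x = -12 (x = (-5 - 1*(-7)) - 14 = (-5 + 7) - 14 = 2 - 14 = -12)
1/(-170*(199 - 247) + ((x - 337*105) - v(423, -409))) = 1/(-170*(199 - 247) + ((-12 - 337*105) - 1*(-3))) = 1/(-170*(-48) + ((-12 - 35385) + 3)) = 1/(8160 + (-35397 + 3)) = 1/(8160 - 35394) = 1/(-27234) = -1/27234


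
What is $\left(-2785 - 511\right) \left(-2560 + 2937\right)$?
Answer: $-1242592$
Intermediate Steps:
$\left(-2785 - 511\right) \left(-2560 + 2937\right) = \left(-3296\right) 377 = -1242592$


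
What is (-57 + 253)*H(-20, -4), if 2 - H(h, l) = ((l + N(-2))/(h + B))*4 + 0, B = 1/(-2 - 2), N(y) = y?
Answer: 4312/27 ≈ 159.70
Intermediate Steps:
B = -¼ (B = 1/(-4) = -¼ ≈ -0.25000)
H(h, l) = 2 - 4*(-2 + l)/(-¼ + h) (H(h, l) = 2 - (((l - 2)/(h - ¼))*4 + 0) = 2 - (((-2 + l)/(-¼ + h))*4 + 0) = 2 - (4*(-2 + l)/(-¼ + h) + 0) = 2 - 4*(-2 + l)/(-¼ + h))
(-57 + 253)*H(-20, -4) = (-57 + 253)*(2*(15 - 8*(-4) + 4*(-20))/(-1 + 4*(-20))) = 196*(2*(15 + 32 - 80)/(-1 - 80)) = 196*(2*(-33)/(-81)) = 196*(2*(-1/81)*(-33)) = 196*(22/27) = 4312/27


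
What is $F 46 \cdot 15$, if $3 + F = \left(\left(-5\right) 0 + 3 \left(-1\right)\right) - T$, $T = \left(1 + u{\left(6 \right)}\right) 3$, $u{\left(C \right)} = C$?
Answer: $-18630$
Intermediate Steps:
$T = 21$ ($T = \left(1 + 6\right) 3 = 7 \cdot 3 = 21$)
$F = -27$ ($F = -3 + \left(\left(\left(-5\right) 0 + 3 \left(-1\right)\right) - 21\right) = -3 + \left(\left(0 - 3\right) - 21\right) = -3 - 24 = -27$)
$F 46 \cdot 15 = \left(-27\right) 46 \cdot 15 = \left(-1242\right) 15 = -18630$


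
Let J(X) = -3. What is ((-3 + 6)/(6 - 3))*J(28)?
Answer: -3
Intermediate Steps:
((-3 + 6)/(6 - 3))*J(28) = ((-3 + 6)/(6 - 3))*(-3) = (3/3)*(-3) = (3*(1/3))*(-3) = 1*(-3) = -3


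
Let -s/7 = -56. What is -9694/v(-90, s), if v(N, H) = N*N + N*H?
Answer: 4847/13590 ≈ 0.35666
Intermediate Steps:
s = 392 (s = -7*(-56) = 392)
v(N, H) = N² + H*N
-9694/v(-90, s) = -9694*(-1/(90*(392 - 90))) = -9694/((-90*302)) = -9694/(-27180) = -9694*(-1/27180) = 4847/13590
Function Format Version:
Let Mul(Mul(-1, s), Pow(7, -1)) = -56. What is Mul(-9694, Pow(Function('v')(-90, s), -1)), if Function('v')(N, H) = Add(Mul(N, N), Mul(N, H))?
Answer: Rational(4847, 13590) ≈ 0.35666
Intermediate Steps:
s = 392 (s = Mul(-7, -56) = 392)
Function('v')(N, H) = Add(Pow(N, 2), Mul(H, N))
Mul(-9694, Pow(Function('v')(-90, s), -1)) = Mul(-9694, Pow(Mul(-90, Add(392, -90)), -1)) = Mul(-9694, Pow(Mul(-90, 302), -1)) = Mul(-9694, Pow(-27180, -1)) = Mul(-9694, Rational(-1, 27180)) = Rational(4847, 13590)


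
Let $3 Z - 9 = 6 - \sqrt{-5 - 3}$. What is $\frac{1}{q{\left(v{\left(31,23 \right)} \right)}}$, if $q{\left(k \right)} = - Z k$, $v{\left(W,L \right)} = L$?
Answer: $- \frac{45}{5359} - \frac{6 i \sqrt{2}}{5359} \approx -0.0083971 - 0.0015834 i$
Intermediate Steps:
$Z = 5 - \frac{2 i \sqrt{2}}{3}$ ($Z = 3 + \frac{6 - \sqrt{-5 - 3}}{3} = 3 + \frac{6 - \sqrt{-8}}{3} = 3 + \frac{6 - 2 i \sqrt{2}}{3} = 3 + \left(2 - \frac{2 i \sqrt{2}}{3}\right) = 5 - \frac{2 i \sqrt{2}}{3} \approx 5.0 - 0.94281 i$)
$q{\left(k \right)} = k \left(-5 + \frac{2 i \sqrt{2}}{3}\right)$ ($q{\left(k \right)} = - (5 - \frac{2 i \sqrt{2}}{3}) k = \left(-5 + \frac{2 i \sqrt{2}}{3}\right) k = k \left(-5 + \frac{2 i \sqrt{2}}{3}\right)$)
$\frac{1}{q{\left(v{\left(31,23 \right)} \right)}} = \frac{1}{\frac{1}{3} \cdot 23 \left(-15 + 2 i \sqrt{2}\right)} = \frac{1}{-115 + \frac{46 i \sqrt{2}}{3}}$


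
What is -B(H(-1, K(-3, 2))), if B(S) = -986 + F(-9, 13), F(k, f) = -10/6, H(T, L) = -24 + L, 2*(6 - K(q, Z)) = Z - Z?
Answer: 2963/3 ≈ 987.67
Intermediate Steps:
K(q, Z) = 6 (K(q, Z) = 6 - (Z - Z)/2 = 6 - ½*0 = 6 + 0 = 6)
F(k, f) = -5/3 (F(k, f) = -10*⅙ = -5/3)
B(S) = -2963/3 (B(S) = -986 - 5/3 = -2963/3)
-B(H(-1, K(-3, 2))) = -1*(-2963/3) = 2963/3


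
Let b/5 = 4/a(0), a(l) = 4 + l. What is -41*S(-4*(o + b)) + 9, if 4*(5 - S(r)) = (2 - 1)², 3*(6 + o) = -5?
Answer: -743/4 ≈ -185.75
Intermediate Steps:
o = -23/3 (o = -6 + (⅓)*(-5) = -6 - 5/3 = -23/3 ≈ -7.6667)
b = 5 (b = 5*(4/(4 + 0)) = 5*(4/4) = 5*(4*(¼)) = 5*1 = 5)
S(r) = 19/4 (S(r) = 5 - (2 - 1)²/4 = 5 - ¼*1² = 5 - ¼*1 = 5 - ¼ = 19/4)
-41*S(-4*(o + b)) + 9 = -41*19/4 + 9 = -779/4 + 9 = -743/4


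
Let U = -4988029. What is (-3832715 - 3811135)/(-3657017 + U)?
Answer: 1273975/1440841 ≈ 0.88419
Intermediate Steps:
(-3832715 - 3811135)/(-3657017 + U) = (-3832715 - 3811135)/(-3657017 - 4988029) = -7643850/(-8645046) = -7643850*(-1/8645046) = 1273975/1440841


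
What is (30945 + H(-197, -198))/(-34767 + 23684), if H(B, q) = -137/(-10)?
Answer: -309587/110830 ≈ -2.7934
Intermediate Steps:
H(B, q) = 137/10 (H(B, q) = -137*(-⅒) = 137/10)
(30945 + H(-197, -198))/(-34767 + 23684) = (30945 + 137/10)/(-34767 + 23684) = (309587/10)/(-11083) = (309587/10)*(-1/11083) = -309587/110830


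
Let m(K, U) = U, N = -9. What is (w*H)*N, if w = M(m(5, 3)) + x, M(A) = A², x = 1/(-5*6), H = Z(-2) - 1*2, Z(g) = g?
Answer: 1614/5 ≈ 322.80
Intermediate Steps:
H = -4 (H = -2 - 1*2 = -2 - 2 = -4)
x = -1/30 (x = 1/(-30) = -1/30 ≈ -0.033333)
w = 269/30 (w = 3² - 1/30 = 9 - 1/30 = 269/30 ≈ 8.9667)
(w*H)*N = ((269/30)*(-4))*(-9) = -538/15*(-9) = 1614/5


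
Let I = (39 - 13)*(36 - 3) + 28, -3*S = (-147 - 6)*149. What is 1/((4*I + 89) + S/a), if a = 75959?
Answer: 75959/275966646 ≈ 0.00027525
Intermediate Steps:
S = 7599 (S = -(-147 - 6)*149/3 = -(-51)*149 = -1/3*(-22797) = 7599)
I = 886 (I = 26*33 + 28 = 858 + 28 = 886)
1/((4*I + 89) + S/a) = 1/((4*886 + 89) + 7599/75959) = 1/((3544 + 89) + 7599*(1/75959)) = 1/(3633 + 7599/75959) = 1/(275966646/75959) = 75959/275966646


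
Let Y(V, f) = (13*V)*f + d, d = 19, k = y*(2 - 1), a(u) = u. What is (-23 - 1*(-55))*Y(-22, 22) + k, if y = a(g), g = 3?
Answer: -200733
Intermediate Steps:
y = 3
k = 3 (k = 3*(2 - 1) = 3*1 = 3)
Y(V, f) = 19 + 13*V*f (Y(V, f) = (13*V)*f + 19 = 13*V*f + 19 = 19 + 13*V*f)
(-23 - 1*(-55))*Y(-22, 22) + k = (-23 - 1*(-55))*(19 + 13*(-22)*22) + 3 = (-23 + 55)*(19 - 6292) + 3 = 32*(-6273) + 3 = -200736 + 3 = -200733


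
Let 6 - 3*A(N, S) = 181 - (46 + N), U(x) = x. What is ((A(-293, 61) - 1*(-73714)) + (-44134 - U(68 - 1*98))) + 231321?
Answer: 782371/3 ≈ 2.6079e+5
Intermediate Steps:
A(N, S) = -43 + N/3 (A(N, S) = 2 - (181 - (46 + N))/3 = 2 - (181 + (-46 - N))/3 = 2 - (135 - N)/3 = 2 + (-45 + N/3) = -43 + N/3)
((A(-293, 61) - 1*(-73714)) + (-44134 - U(68 - 1*98))) + 231321 = (((-43 + (⅓)*(-293)) - 1*(-73714)) + (-44134 - (68 - 1*98))) + 231321 = (((-43 - 293/3) + 73714) + (-44134 - (68 - 98))) + 231321 = ((-422/3 + 73714) + (-44134 - 1*(-30))) + 231321 = (220720/3 + (-44134 + 30)) + 231321 = (220720/3 - 44104) + 231321 = 88408/3 + 231321 = 782371/3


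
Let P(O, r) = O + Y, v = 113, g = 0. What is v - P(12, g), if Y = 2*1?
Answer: 99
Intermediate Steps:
Y = 2
P(O, r) = 2 + O (P(O, r) = O + 2 = 2 + O)
v - P(12, g) = 113 - (2 + 12) = 113 - 1*14 = 113 - 14 = 99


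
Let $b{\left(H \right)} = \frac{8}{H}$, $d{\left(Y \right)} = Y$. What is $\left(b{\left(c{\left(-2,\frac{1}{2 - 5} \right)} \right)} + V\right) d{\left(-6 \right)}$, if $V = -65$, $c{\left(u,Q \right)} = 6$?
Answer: $382$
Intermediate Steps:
$\left(b{\left(c{\left(-2,\frac{1}{2 - 5} \right)} \right)} + V\right) d{\left(-6 \right)} = \left(\frac{8}{6} - 65\right) \left(-6\right) = \left(8 \cdot \frac{1}{6} - 65\right) \left(-6\right) = \left(\frac{4}{3} - 65\right) \left(-6\right) = \left(- \frac{191}{3}\right) \left(-6\right) = 382$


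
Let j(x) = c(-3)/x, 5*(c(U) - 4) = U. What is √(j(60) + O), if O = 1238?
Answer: √1114251/30 ≈ 35.186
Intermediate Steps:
c(U) = 4 + U/5
j(x) = 17/(5*x) (j(x) = (4 + (⅕)*(-3))/x = (4 - ⅗)/x = 17/(5*x))
√(j(60) + O) = √((17/5)/60 + 1238) = √((17/5)*(1/60) + 1238) = √(17/300 + 1238) = √(371417/300) = √1114251/30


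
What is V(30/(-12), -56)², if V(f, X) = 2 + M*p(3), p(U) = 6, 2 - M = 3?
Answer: 16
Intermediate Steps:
M = -1 (M = 2 - 1*3 = 2 - 3 = -1)
V(f, X) = -4 (V(f, X) = 2 - 1*6 = 2 - 6 = -4)
V(30/(-12), -56)² = (-4)² = 16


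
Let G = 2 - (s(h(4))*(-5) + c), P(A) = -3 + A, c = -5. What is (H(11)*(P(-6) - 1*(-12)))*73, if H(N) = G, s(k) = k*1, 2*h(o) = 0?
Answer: 1533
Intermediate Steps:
h(o) = 0 (h(o) = (½)*0 = 0)
s(k) = k
G = 7 (G = 2 - (0*(-5) - 5) = 2 - (0 - 5) = 2 - 1*(-5) = 2 + 5 = 7)
H(N) = 7
(H(11)*(P(-6) - 1*(-12)))*73 = (7*((-3 - 6) - 1*(-12)))*73 = (7*(-9 + 12))*73 = (7*3)*73 = 21*73 = 1533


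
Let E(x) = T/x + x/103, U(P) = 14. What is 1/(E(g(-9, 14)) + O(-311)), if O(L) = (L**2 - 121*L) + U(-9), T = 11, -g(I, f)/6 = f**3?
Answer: 1695792/227585723443 ≈ 7.4512e-6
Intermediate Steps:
g(I, f) = -6*f**3
E(x) = 11/x + x/103
O(L) = 14 + L**2 - 121*L (O(L) = (L**2 - 121*L) + 14 = 14 + L**2 - 121*L)
1/(E(g(-9, 14)) + O(-311)) = 1/((11/((-6*14**3)) + (-6*14**3)/103) + (14 + (-311)**2 - 121*(-311))) = 1/((11/((-6*2744)) + (-6*2744)/103) + (14 + 96721 + 37631)) = 1/((11/(-16464) + (1/103)*(-16464)) + 134366) = 1/((11*(-1/16464) - 16464/103) + 134366) = 1/((-11/16464 - 16464/103) + 134366) = 1/(-271064429/1695792 + 134366) = 1/(227585723443/1695792) = 1695792/227585723443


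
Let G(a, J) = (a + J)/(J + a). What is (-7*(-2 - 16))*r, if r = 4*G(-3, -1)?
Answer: 504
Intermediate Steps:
G(a, J) = 1 (G(a, J) = (J + a)/(J + a) = 1)
r = 4 (r = 4*1 = 4)
(-7*(-2 - 16))*r = -7*(-2 - 16)*4 = -7*(-18)*4 = 126*4 = 504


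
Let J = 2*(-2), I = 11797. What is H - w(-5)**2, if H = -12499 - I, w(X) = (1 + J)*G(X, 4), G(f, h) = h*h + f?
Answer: -25385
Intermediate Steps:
G(f, h) = f + h**2 (G(f, h) = h**2 + f = f + h**2)
J = -4
w(X) = -48 - 3*X (w(X) = (1 - 4)*(X + 4**2) = -3*(X + 16) = -3*(16 + X) = -48 - 3*X)
H = -24296 (H = -12499 - 1*11797 = -12499 - 11797 = -24296)
H - w(-5)**2 = -24296 - (-48 - 3*(-5))**2 = -24296 - (-48 + 15)**2 = -24296 - 1*(-33)**2 = -24296 - 1*1089 = -24296 - 1089 = -25385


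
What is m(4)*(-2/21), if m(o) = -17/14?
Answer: 17/147 ≈ 0.11565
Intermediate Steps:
m(o) = -17/14 (m(o) = -17*1/14 = -17/14)
m(4)*(-2/21) = -(-17)/(7*21) = -17/14*(-2/21) = 17/147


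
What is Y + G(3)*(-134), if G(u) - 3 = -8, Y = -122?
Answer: 548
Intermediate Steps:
G(u) = -5 (G(u) = 3 - 8 = -5)
Y + G(3)*(-134) = -122 - 5*(-134) = -122 + 670 = 548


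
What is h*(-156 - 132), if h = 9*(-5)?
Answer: 12960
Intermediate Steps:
h = -45
h*(-156 - 132) = -45*(-156 - 132) = -45*(-288) = 12960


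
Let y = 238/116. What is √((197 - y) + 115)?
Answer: √1042666/58 ≈ 17.605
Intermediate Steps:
y = 119/58 (y = 238*(1/116) = 119/58 ≈ 2.0517)
√((197 - y) + 115) = √((197 - 1*119/58) + 115) = √((197 - 119/58) + 115) = √(11307/58 + 115) = √(17977/58) = √1042666/58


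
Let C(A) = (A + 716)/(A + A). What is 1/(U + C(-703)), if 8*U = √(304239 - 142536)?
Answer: 292448/79915075223 + 11861016*√17967/79915075223 ≈ 0.019898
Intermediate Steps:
U = 3*√17967/8 (U = √(304239 - 142536)/8 = √161703/8 = (3*√17967)/8 = 3*√17967/8 ≈ 50.265)
C(A) = (716 + A)/(2*A) (C(A) = (716 + A)/((2*A)) = (716 + A)*(1/(2*A)) = (716 + A)/(2*A))
1/(U + C(-703)) = 1/(3*√17967/8 + (½)*(716 - 703)/(-703)) = 1/(3*√17967/8 + (½)*(-1/703)*13) = 1/(3*√17967/8 - 13/1406) = 1/(-13/1406 + 3*√17967/8)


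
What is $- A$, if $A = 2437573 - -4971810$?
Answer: $-7409383$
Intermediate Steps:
$A = 7409383$ ($A = 2437573 + 4971810 = 7409383$)
$- A = \left(-1\right) 7409383 = -7409383$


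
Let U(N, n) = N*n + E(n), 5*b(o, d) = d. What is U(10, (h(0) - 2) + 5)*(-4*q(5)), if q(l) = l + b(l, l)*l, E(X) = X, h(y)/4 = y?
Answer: -1320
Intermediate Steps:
h(y) = 4*y
b(o, d) = d/5
U(N, n) = n + N*n (U(N, n) = N*n + n = n + N*n)
q(l) = l + l**2/5 (q(l) = l + (l/5)*l = l + l**2/5)
U(10, (h(0) - 2) + 5)*(-4*q(5)) = (((4*0 - 2) + 5)*(1 + 10))*(-4*5*(5 + 5)/5) = (((0 - 2) + 5)*11)*(-4*5*10/5) = ((-2 + 5)*11)*(-4*10) = (3*11)*(-40) = 33*(-40) = -1320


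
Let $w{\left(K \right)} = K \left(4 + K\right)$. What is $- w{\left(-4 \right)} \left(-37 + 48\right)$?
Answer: $0$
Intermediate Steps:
$- w{\left(-4 \right)} \left(-37 + 48\right) = - - 4 \left(4 - 4\right) \left(-37 + 48\right) = - \left(-4\right) 0 \cdot 11 = - 0 \cdot 11 = \left(-1\right) 0 = 0$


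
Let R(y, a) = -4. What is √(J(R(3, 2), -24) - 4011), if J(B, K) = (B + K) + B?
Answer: I*√4043 ≈ 63.585*I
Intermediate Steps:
J(B, K) = K + 2*B
√(J(R(3, 2), -24) - 4011) = √((-24 + 2*(-4)) - 4011) = √((-24 - 8) - 4011) = √(-32 - 4011) = √(-4043) = I*√4043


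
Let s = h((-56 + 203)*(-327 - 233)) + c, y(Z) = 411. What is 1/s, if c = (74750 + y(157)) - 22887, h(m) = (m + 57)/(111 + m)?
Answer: 27403/1432491843 ≈ 1.9130e-5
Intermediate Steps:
h(m) = (57 + m)/(111 + m)
c = 52274 (c = (74750 + 411) - 22887 = 75161 - 22887 = 52274)
s = 1432491843/27403 (s = (57 + (-56 + 203)*(-327 - 233))/(111 + (-56 + 203)*(-327 - 233)) + 52274 = (57 + 147*(-560))/(111 + 147*(-560)) + 52274 = (57 - 82320)/(111 - 82320) + 52274 = -82263/(-82209) + 52274 = -1/82209*(-82263) + 52274 = 27421/27403 + 52274 = 1432491843/27403 ≈ 52275.)
1/s = 1/(1432491843/27403) = 27403/1432491843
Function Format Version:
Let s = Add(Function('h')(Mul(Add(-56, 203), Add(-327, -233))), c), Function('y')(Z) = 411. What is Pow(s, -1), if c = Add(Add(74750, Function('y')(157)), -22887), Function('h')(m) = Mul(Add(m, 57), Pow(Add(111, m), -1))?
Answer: Rational(27403, 1432491843) ≈ 1.9130e-5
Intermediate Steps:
Function('h')(m) = Mul(Pow(Add(111, m), -1), Add(57, m)) (Function('h')(m) = Mul(Add(57, m), Pow(Add(111, m), -1)) = Mul(Pow(Add(111, m), -1), Add(57, m)))
c = 52274 (c = Add(Add(74750, 411), -22887) = Add(75161, -22887) = 52274)
s = Rational(1432491843, 27403) (s = Add(Mul(Pow(Add(111, Mul(Add(-56, 203), Add(-327, -233))), -1), Add(57, Mul(Add(-56, 203), Add(-327, -233)))), 52274) = Add(Mul(Pow(Add(111, Mul(147, -560)), -1), Add(57, Mul(147, -560))), 52274) = Add(Mul(Pow(Add(111, -82320), -1), Add(57, -82320)), 52274) = Add(Mul(Pow(-82209, -1), -82263), 52274) = Add(Mul(Rational(-1, 82209), -82263), 52274) = Add(Rational(27421, 27403), 52274) = Rational(1432491843, 27403) ≈ 52275.)
Pow(s, -1) = Pow(Rational(1432491843, 27403), -1) = Rational(27403, 1432491843)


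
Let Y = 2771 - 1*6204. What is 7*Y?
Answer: -24031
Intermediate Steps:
Y = -3433 (Y = 2771 - 6204 = -3433)
7*Y = 7*(-3433) = -24031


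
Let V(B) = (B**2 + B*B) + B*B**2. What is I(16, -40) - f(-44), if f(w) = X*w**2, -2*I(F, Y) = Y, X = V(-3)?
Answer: 17444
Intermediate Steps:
V(B) = B**3 + 2*B**2 (V(B) = (B**2 + B**2) + B**3 = 2*B**2 + B**3 = B**3 + 2*B**2)
X = -9 (X = (-3)**2*(2 - 3) = 9*(-1) = -9)
I(F, Y) = -Y/2
f(w) = -9*w**2
I(16, -40) - f(-44) = -1/2*(-40) - (-9)*(-44)**2 = 20 - (-9)*1936 = 20 - 1*(-17424) = 20 + 17424 = 17444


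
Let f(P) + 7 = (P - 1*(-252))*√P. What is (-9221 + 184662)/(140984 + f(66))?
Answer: 24733145857/19867840345 - 55790238*√66/19867840345 ≈ 1.2221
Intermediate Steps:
f(P) = -7 + √P*(252 + P) (f(P) = -7 + (P - 1*(-252))*√P = -7 + (P + 252)*√P = -7 + (252 + P)*√P = -7 + √P*(252 + P))
(-9221 + 184662)/(140984 + f(66)) = (-9221 + 184662)/(140984 + (-7 + 66^(3/2) + 252*√66)) = 175441/(140984 + (-7 + 66*√66 + 252*√66)) = 175441/(140984 + (-7 + 318*√66)) = 175441/(140977 + 318*√66)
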